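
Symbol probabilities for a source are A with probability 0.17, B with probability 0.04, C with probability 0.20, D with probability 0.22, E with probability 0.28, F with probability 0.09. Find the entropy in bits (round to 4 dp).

H = −Σ pᵢ log₂ pᵢ.
−0.17·log₂(0.17) = 0.4346
−0.04·log₂(0.04) = 0.1858
−0.20·log₂(0.20) = 0.4644
−0.22·log₂(0.22) = 0.4806
−0.28·log₂(0.28) = 0.5142
−0.09·log₂(0.09) = 0.3127
Sum ≈ 2.3922 → 2.3922 bits.

2.3922 bits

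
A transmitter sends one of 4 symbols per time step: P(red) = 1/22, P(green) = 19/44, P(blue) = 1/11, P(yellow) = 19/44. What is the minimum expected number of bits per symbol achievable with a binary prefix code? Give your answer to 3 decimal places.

Repeatedly combine the two least-probable nodes; the expected code length is the sum of the merged weights.
merge 1/22 + 1/11 → 3/22
merge 3/22 + 19/44 → 25/44
merge 19/44 + 25/44 → 1
L = 3/22 + 25/44 + 1 = 75/44 ≈ 1.705 bits/symbol.

1.705 bits/symbol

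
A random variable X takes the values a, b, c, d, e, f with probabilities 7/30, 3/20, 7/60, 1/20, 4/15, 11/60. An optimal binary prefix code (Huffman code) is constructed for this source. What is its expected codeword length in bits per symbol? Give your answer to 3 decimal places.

2.483 bits/symbol

Repeatedly combine the two least-probable nodes; the expected code length is the sum of the merged weights.
merge 1/20 + 7/60 → 1/6
merge 3/20 + 1/6 → 19/60
merge 11/60 + 7/30 → 5/12
merge 4/15 + 19/60 → 7/12
merge 5/12 + 7/12 → 1
L = 1/6 + 19/60 + 5/12 + 7/12 + 1 = 149/60 ≈ 2.483 bits/symbol.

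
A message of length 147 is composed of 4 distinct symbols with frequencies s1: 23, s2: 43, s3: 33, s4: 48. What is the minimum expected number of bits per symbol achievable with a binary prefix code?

Probabilities are the counts divided by 147.
Repeatedly combine the two least-probable nodes; the expected code length is the sum of the merged weights.
merge 23/147 + 11/49 → 8/21
merge 43/147 + 16/49 → 13/21
merge 8/21 + 13/21 → 1
L = 8/21 + 13/21 + 1 = 2 bits/symbol.

2 bits/symbol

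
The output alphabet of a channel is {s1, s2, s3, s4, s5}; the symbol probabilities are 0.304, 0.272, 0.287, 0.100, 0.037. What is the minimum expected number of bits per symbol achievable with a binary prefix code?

2.137 bits/symbol

Repeatedly combine the two least-probable nodes; the expected code length is the sum of the merged weights.
merge 37/1000 + 1/10 → 137/1000
merge 137/1000 + 34/125 → 409/1000
merge 287/1000 + 38/125 → 591/1000
merge 409/1000 + 591/1000 → 1
L = 137/1000 + 409/1000 + 591/1000 + 1 = 2137/1000 = 2.137 bits/symbol.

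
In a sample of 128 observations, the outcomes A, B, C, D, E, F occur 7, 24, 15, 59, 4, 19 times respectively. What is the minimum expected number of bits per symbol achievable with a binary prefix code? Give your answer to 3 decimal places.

Probabilities are the counts divided by 128.
Repeatedly combine the two least-probable nodes; the expected code length is the sum of the merged weights.
merge 1/32 + 7/128 → 11/128
merge 11/128 + 15/128 → 13/64
merge 19/128 + 3/16 → 43/128
merge 13/64 + 43/128 → 69/128
merge 59/128 + 69/128 → 1
L = 11/128 + 13/64 + 43/128 + 69/128 + 1 = 277/128 ≈ 2.164 bits/symbol.

2.164 bits/symbol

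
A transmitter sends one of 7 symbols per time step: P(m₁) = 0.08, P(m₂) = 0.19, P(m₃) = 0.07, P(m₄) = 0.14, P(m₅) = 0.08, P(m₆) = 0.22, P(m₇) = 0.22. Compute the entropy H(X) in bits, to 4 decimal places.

H = −Σ pᵢ log₂ pᵢ.
−0.08·log₂(0.08) = 0.2915
−0.19·log₂(0.19) = 0.4552
−0.07·log₂(0.07) = 0.2686
−0.14·log₂(0.14) = 0.3971
−0.08·log₂(0.08) = 0.2915
−0.22·log₂(0.22) = 0.4806
−0.22·log₂(0.22) = 0.4806
Sum ≈ 2.6651 → 2.6651 bits.

2.6651 bits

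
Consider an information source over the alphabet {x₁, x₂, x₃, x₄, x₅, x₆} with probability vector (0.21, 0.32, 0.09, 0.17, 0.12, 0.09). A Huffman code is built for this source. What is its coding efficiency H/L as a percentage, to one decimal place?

98.2%

Entropy H = −Σ p log₂ p ≈ 2.4258 bits.
Huffman merges: 9/100+9/100→9/50; 3/25+17/100→29/100; 9/50+21/100→39/100; 29/100+8/25→61/100; 39/100+61/100→1. L = 247/100 ≈ 2.4700.
Efficiency = H/L = 2.4258/2.4700 = 98.2%.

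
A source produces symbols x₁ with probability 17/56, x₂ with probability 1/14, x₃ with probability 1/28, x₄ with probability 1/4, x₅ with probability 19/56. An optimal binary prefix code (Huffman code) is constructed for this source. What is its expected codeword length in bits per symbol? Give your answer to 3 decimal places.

2.107 bits/symbol

Repeatedly combine the two least-probable nodes; the expected code length is the sum of the merged weights.
merge 1/28 + 1/14 → 3/28
merge 3/28 + 1/4 → 5/14
merge 17/56 + 19/56 → 9/14
merge 5/14 + 9/14 → 1
L = 3/28 + 5/14 + 9/14 + 1 = 59/28 ≈ 2.107 bits/symbol.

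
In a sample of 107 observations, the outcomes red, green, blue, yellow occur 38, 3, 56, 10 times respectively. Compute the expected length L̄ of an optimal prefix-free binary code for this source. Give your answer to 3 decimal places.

Probabilities are the counts divided by 107.
Repeatedly combine the two least-probable nodes; the expected code length is the sum of the merged weights.
merge 3/107 + 10/107 → 13/107
merge 13/107 + 38/107 → 51/107
merge 51/107 + 56/107 → 1
L = 13/107 + 51/107 + 1 = 171/107 ≈ 1.598 bits/symbol.

1.598 bits/symbol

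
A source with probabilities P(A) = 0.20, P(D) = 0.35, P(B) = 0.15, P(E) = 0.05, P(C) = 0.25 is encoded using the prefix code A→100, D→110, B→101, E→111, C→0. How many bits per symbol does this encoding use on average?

2.5 bits/symbol

L̄ = Σ pᵢ·ℓᵢ = 0.20·3 + 0.35·3 + 0.15·3 + 0.05·3 + 0.25·1 = 2.5 bits/symbol.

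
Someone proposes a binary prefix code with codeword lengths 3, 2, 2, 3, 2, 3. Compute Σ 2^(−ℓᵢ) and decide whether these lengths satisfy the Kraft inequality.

With common denominator 2^3 = 8: Σ 2^(−ℓᵢ) = 1/8 + 2/8 + 2/8 + 1/8 + 2/8 + 1/8 = 9/8 = 1.125.
Kraft's inequality requires Σ ≤ 1; here Σ = 1.125 > 1, so no such prefix code exists.

1.125; no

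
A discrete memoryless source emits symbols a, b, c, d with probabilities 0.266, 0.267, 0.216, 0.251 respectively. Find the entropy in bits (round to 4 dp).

H = −Σ pᵢ log₂ pᵢ.
−0.266·log₂(0.266) = 0.5082
−0.267·log₂(0.267) = 0.5087
−0.216·log₂(0.216) = 0.4776
−0.251·log₂(0.251) = 0.5006
Sum ≈ 1.9950 → 1.9950 bits.

1.9950 bits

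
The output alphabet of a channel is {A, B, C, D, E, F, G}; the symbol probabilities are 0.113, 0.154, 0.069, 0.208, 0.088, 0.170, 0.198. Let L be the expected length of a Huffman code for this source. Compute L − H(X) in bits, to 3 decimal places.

Entropy H = −Σ p log₂ p ≈ 2.7142 bits.
Huffman merges: 69/1000+11/125→157/1000; 113/1000+77/500→267/1000; 157/1000+17/100→327/1000; 99/500+26/125→203/500; 267/1000+327/1000→297/500; 203/500+297/500→1. L = 2751/1000 ≈ 2.7510.
L − H = 2.7510 − 2.7142 = 0.037 bits.

0.037 bits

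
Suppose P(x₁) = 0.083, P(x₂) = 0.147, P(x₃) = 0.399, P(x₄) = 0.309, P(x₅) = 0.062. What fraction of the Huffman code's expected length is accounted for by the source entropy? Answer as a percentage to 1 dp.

Entropy H = −Σ p log₂ p ≈ 2.0058 bits.
Huffman merges: 31/500+83/1000→29/200; 29/200+147/1000→73/250; 73/250+309/1000→601/1000; 399/1000+601/1000→1. L = 1019/500 ≈ 2.0380.
Efficiency = H/L = 2.0058/2.0380 = 98.4%.

98.4%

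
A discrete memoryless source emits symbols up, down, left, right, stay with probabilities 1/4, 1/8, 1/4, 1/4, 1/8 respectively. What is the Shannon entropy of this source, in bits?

2.25 bits

Each probability is a power of 1/2, so log₂(1/p) is an integer.
H = Σ p·log₂(1/p) = 1/4·2 + 1/8·3 + 1/4·2 + 1/4·2 + 1/8·3 = 2.25 bits.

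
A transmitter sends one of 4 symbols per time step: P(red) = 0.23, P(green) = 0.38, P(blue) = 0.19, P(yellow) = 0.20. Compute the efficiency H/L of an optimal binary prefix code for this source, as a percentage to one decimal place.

96.9%

Entropy H = −Σ p log₂ p ≈ 1.9377 bits.
Huffman merges: 19/100+1/5→39/100; 23/100+19/50→61/100; 39/100+61/100→1. L = 2 ≈ 2.0000.
Efficiency = H/L = 1.9377/2.0000 = 96.9%.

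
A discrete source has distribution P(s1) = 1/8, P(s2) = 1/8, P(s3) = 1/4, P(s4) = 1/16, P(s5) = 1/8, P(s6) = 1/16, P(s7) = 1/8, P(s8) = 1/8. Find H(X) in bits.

Each probability is a power of 1/2, so log₂(1/p) is an integer.
H = Σ p·log₂(1/p) = 1/8·3 + 1/8·3 + 1/4·2 + 1/16·4 + 1/8·3 + 1/16·4 + 1/8·3 + 1/8·3 = 2.875 bits.

2.875 bits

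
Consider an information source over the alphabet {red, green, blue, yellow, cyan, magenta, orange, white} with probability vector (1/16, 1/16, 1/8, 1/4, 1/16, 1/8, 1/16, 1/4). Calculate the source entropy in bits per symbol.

2.75 bits

Each probability is a power of 1/2, so log₂(1/p) is an integer.
H = Σ p·log₂(1/p) = 1/16·4 + 1/16·4 + 1/8·3 + 1/4·2 + 1/16·4 + 1/8·3 + 1/16·4 + 1/4·2 = 2.75 bits.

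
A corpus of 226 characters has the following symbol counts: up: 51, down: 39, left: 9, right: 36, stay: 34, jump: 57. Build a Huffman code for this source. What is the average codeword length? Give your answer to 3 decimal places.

Probabilities are the counts divided by 226.
Repeatedly combine the two least-probable nodes; the expected code length is the sum of the merged weights.
merge 9/226 + 17/113 → 43/226
merge 18/113 + 39/226 → 75/226
merge 43/226 + 51/226 → 47/113
merge 57/226 + 75/226 → 66/113
merge 47/113 + 66/113 → 1
L = 43/226 + 75/226 + 47/113 + 66/113 + 1 = 285/113 ≈ 2.522 bits/symbol.

2.522 bits/symbol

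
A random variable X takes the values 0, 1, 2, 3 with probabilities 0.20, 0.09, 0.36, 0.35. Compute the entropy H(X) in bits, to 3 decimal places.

H = −Σ pᵢ log₂ pᵢ.
−0.20·log₂(0.20) = 0.4644
−0.09·log₂(0.09) = 0.3127
−0.36·log₂(0.36) = 0.5306
−0.35·log₂(0.35) = 0.5301
Sum ≈ 1.8378 → 1.838 bits.

1.838 bits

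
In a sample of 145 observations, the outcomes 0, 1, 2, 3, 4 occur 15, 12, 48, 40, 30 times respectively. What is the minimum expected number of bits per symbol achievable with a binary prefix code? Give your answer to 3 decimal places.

2.186 bits/symbol

Probabilities are the counts divided by 145.
Repeatedly combine the two least-probable nodes; the expected code length is the sum of the merged weights.
merge 12/145 + 3/29 → 27/145
merge 27/145 + 6/29 → 57/145
merge 8/29 + 48/145 → 88/145
merge 57/145 + 88/145 → 1
L = 27/145 + 57/145 + 88/145 + 1 = 317/145 ≈ 2.186 bits/symbol.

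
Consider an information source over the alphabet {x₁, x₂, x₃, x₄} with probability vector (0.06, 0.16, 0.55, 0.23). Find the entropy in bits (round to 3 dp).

1.629 bits

H = −Σ pᵢ log₂ pᵢ.
−0.06·log₂(0.06) = 0.2435
−0.16·log₂(0.16) = 0.4230
−0.55·log₂(0.55) = 0.4744
−0.23·log₂(0.23) = 0.4877
Sum ≈ 1.6286 → 1.629 bits.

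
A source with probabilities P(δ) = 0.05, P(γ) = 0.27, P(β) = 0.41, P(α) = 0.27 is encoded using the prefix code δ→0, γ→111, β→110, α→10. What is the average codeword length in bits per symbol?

2.63 bits/symbol

L̄ = Σ pᵢ·ℓᵢ = 0.05·1 + 0.27·3 + 0.41·3 + 0.27·2 = 2.63 bits/symbol.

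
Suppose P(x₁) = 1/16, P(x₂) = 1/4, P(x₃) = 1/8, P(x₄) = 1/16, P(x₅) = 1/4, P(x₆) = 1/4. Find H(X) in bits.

Each probability is a power of 1/2, so log₂(1/p) is an integer.
H = Σ p·log₂(1/p) = 1/16·4 + 1/4·2 + 1/8·3 + 1/16·4 + 1/4·2 + 1/4·2 = 2.375 bits.

2.375 bits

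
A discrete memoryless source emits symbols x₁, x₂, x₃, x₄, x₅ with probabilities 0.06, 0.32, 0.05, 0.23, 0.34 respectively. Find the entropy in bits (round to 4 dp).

2.0025 bits

H = −Σ pᵢ log₂ pᵢ.
−0.06·log₂(0.06) = 0.2435
−0.32·log₂(0.32) = 0.5260
−0.05·log₂(0.05) = 0.2161
−0.23·log₂(0.23) = 0.4877
−0.34·log₂(0.34) = 0.5292
Sum ≈ 2.0025 → 2.0025 bits.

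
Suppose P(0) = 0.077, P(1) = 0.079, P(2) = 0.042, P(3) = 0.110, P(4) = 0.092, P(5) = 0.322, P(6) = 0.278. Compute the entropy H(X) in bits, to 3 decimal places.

H = −Σ pᵢ log₂ pᵢ.
−0.077·log₂(0.077) = 0.2848
−0.079·log₂(0.079) = 0.2893
−0.042·log₂(0.042) = 0.1921
−0.110·log₂(0.110) = 0.3503
−0.092·log₂(0.092) = 0.3167
−0.322·log₂(0.322) = 0.5264
−0.278·log₂(0.278) = 0.5134
Sum ≈ 2.4730 → 2.473 bits.

2.473 bits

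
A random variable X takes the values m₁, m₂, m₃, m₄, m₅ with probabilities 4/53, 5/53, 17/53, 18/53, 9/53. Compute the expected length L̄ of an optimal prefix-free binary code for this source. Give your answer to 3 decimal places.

2.170 bits/symbol

Repeatedly combine the two least-probable nodes; the expected code length is the sum of the merged weights.
merge 4/53 + 5/53 → 9/53
merge 9/53 + 9/53 → 18/53
merge 17/53 + 18/53 → 35/53
merge 18/53 + 35/53 → 1
L = 9/53 + 18/53 + 35/53 + 1 = 115/53 ≈ 2.170 bits/symbol.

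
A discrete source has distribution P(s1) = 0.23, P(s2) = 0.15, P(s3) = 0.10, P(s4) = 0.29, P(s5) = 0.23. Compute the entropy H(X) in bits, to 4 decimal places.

2.2360 bits

H = −Σ pᵢ log₂ pᵢ.
−0.23·log₂(0.23) = 0.4877
−0.15·log₂(0.15) = 0.4105
−0.10·log₂(0.10) = 0.3322
−0.29·log₂(0.29) = 0.5179
−0.23·log₂(0.23) = 0.4877
Sum ≈ 2.2360 → 2.2360 bits.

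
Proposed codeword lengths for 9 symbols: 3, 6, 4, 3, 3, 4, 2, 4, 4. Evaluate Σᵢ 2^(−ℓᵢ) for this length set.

With common denominator 2^6 = 64: Σ 2^(−ℓᵢ) = 8/64 + 1/64 + 4/64 + 8/64 + 8/64 + 4/64 + 16/64 + 4/64 + 4/64 = 57/64 = 0.890625.

0.890625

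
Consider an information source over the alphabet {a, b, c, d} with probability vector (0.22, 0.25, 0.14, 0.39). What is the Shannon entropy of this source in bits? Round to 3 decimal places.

1.907 bits

H = −Σ pᵢ log₂ pᵢ.
−0.22·log₂(0.22) = 0.4806
−0.25·log₂(0.25) = 0.5000
−0.14·log₂(0.14) = 0.3971
−0.39·log₂(0.39) = 0.5298
Sum ≈ 1.9075 → 1.907 bits.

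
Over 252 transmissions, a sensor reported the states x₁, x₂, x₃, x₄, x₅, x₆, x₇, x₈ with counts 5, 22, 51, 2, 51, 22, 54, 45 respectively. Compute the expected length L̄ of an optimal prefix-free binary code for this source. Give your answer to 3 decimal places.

Probabilities are the counts divided by 252.
Repeatedly combine the two least-probable nodes; the expected code length is the sum of the merged weights.
merge 1/126 + 5/252 → 1/36
merge 1/36 + 11/126 → 29/252
merge 11/126 + 29/252 → 17/84
merge 5/28 + 17/84 → 8/21
merge 17/84 + 17/84 → 17/42
merge 3/14 + 8/21 → 25/42
merge 17/42 + 25/42 → 1
L = 1/36 + 29/252 + 17/84 + 8/21 + 17/42 + 25/42 + 1 = 229/84 ≈ 2.726 bits/symbol.

2.726 bits/symbol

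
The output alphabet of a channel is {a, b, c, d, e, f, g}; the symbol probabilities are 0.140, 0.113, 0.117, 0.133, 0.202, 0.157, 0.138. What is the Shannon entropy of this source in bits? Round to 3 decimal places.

2.782 bits

H = −Σ pᵢ log₂ pᵢ.
−0.140·log₂(0.140) = 0.3971
−0.113·log₂(0.113) = 0.3555
−0.117·log₂(0.117) = 0.3622
−0.133·log₂(0.133) = 0.3871
−0.202·log₂(0.202) = 0.4661
−0.157·log₂(0.157) = 0.4194
−0.138·log₂(0.138) = 0.3943
Sum ≈ 2.7816 → 2.782 bits.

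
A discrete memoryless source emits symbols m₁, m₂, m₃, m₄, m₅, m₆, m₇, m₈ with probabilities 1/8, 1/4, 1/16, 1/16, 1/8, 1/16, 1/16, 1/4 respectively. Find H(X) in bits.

2.75 bits

Each probability is a power of 1/2, so log₂(1/p) is an integer.
H = Σ p·log₂(1/p) = 1/8·3 + 1/4·2 + 1/16·4 + 1/16·4 + 1/8·3 + 1/16·4 + 1/16·4 + 1/4·2 = 2.75 bits.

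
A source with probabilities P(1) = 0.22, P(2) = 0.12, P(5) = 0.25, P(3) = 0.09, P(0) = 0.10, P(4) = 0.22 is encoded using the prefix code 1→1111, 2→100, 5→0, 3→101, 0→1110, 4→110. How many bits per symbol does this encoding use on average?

2.82 bits/symbol

L̄ = Σ pᵢ·ℓᵢ = 0.22·4 + 0.12·3 + 0.25·1 + 0.09·3 + 0.10·4 + 0.22·3 = 2.82 bits/symbol.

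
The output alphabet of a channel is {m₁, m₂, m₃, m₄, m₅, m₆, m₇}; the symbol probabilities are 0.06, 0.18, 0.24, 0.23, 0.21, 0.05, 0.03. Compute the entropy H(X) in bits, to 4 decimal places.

2.5113 bits

H = −Σ pᵢ log₂ pᵢ.
−0.06·log₂(0.06) = 0.2435
−0.18·log₂(0.18) = 0.4453
−0.24·log₂(0.24) = 0.4941
−0.23·log₂(0.23) = 0.4877
−0.21·log₂(0.21) = 0.4728
−0.05·log₂(0.05) = 0.2161
−0.03·log₂(0.03) = 0.1518
Sum ≈ 2.5113 → 2.5113 bits.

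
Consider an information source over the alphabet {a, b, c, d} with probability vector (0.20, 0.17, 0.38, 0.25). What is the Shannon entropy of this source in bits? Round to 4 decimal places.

1.9294 bits

H = −Σ pᵢ log₂ pᵢ.
−0.20·log₂(0.20) = 0.4644
−0.17·log₂(0.17) = 0.4346
−0.38·log₂(0.38) = 0.5305
−0.25·log₂(0.25) = 0.5000
Sum ≈ 1.9294 → 1.9294 bits.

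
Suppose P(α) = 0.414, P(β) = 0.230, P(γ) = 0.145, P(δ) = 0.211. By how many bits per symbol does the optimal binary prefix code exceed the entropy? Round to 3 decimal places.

0.050 bits

Entropy H = −Σ p log₂ p ≈ 1.8920 bits.
Huffman merges: 29/200+211/1000→89/250; 23/100+89/250→293/500; 207/500+293/500→1. L = 971/500 ≈ 1.9420.
L − H = 1.9420 − 1.8920 = 0.050 bits.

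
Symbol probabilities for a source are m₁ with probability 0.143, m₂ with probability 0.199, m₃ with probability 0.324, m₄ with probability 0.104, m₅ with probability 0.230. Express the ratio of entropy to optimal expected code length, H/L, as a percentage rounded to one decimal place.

98.7%

Entropy H = −Σ p log₂ p ≈ 2.2188 bits.
Huffman merges: 13/125+143/1000→247/1000; 199/1000+23/100→429/1000; 247/1000+81/250→571/1000; 429/1000+571/1000→1. L = 2247/1000 ≈ 2.2470.
Efficiency = H/L = 2.2188/2.2470 = 98.7%.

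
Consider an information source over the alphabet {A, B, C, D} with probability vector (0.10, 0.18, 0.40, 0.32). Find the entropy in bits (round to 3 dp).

1.832 bits

H = −Σ pᵢ log₂ pᵢ.
−0.10·log₂(0.10) = 0.3322
−0.18·log₂(0.18) = 0.4453
−0.40·log₂(0.40) = 0.5288
−0.32·log₂(0.32) = 0.5260
Sum ≈ 1.8323 → 1.832 bits.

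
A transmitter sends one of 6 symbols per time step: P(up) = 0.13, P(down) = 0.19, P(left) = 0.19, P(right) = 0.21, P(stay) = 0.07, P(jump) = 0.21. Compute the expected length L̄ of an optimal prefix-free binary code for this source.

Repeatedly combine the two least-probable nodes; the expected code length is the sum of the merged weights.
merge 7/100 + 13/100 → 1/5
merge 19/100 + 19/100 → 19/50
merge 1/5 + 21/100 → 41/100
merge 21/100 + 19/50 → 59/100
merge 41/100 + 59/100 → 1
L = 1/5 + 19/50 + 41/100 + 59/100 + 1 = 129/50 = 2.58 bits/symbol.

2.58 bits/symbol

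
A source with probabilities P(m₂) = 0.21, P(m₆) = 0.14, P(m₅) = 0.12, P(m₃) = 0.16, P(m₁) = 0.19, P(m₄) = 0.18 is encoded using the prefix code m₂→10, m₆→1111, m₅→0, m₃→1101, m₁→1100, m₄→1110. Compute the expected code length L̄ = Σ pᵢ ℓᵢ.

L̄ = Σ pᵢ·ℓᵢ = 0.21·2 + 0.14·4 + 0.12·1 + 0.16·4 + 0.19·4 + 0.18·4 = 3.22 bits/symbol.

3.22 bits/symbol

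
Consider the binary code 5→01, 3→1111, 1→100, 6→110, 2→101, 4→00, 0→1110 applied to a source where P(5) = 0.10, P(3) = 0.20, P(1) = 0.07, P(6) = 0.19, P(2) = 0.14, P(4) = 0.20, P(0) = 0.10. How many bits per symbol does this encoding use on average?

L̄ = Σ pᵢ·ℓᵢ = 0.10·2 + 0.20·4 + 0.07·3 + 0.19·3 + 0.14·3 + 0.20·2 + 0.10·4 = 3 bits/symbol.

3 bits/symbol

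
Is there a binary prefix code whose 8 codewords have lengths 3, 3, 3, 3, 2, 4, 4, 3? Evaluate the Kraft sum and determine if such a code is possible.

1; yes

With common denominator 2^4 = 16: Σ 2^(−ℓᵢ) = 2/16 + 2/16 + 2/16 + 2/16 + 4/16 + 1/16 + 1/16 + 2/16 = 16/16 = 1.
Kraft's inequality requires Σ ≤ 1; here Σ = 1 ≤ 1, so such a prefix code exists.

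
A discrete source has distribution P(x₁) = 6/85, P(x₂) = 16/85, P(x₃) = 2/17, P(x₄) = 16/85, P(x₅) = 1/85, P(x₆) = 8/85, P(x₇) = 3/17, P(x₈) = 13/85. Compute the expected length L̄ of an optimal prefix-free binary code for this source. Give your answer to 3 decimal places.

Repeatedly combine the two least-probable nodes; the expected code length is the sum of the merged weights.
merge 1/85 + 6/85 → 7/85
merge 7/85 + 8/85 → 3/17
merge 2/17 + 13/85 → 23/85
merge 3/17 + 3/17 → 6/17
merge 16/85 + 16/85 → 32/85
merge 23/85 + 6/17 → 53/85
merge 32/85 + 53/85 → 1
L = 7/85 + 3/17 + 23/85 + 6/17 + 32/85 + 53/85 + 1 = 49/17 ≈ 2.882 bits/symbol.

2.882 bits/symbol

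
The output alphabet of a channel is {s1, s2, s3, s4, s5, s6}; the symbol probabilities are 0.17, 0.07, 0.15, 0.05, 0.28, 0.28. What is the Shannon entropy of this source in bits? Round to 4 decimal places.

2.3582 bits

H = −Σ pᵢ log₂ pᵢ.
−0.17·log₂(0.17) = 0.4346
−0.07·log₂(0.07) = 0.2686
−0.15·log₂(0.15) = 0.4105
−0.05·log₂(0.05) = 0.2161
−0.28·log₂(0.28) = 0.5142
−0.28·log₂(0.28) = 0.5142
Sum ≈ 2.3582 → 2.3582 bits.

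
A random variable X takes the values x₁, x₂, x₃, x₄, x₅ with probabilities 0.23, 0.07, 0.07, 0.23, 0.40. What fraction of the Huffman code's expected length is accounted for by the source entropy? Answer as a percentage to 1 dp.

96.7%

Entropy H = −Σ p log₂ p ≈ 2.0412 bits.
Huffman merges: 7/100+7/100→7/50; 7/50+23/100→37/100; 23/100+37/100→3/5; 2/5+3/5→1. L = 211/100 ≈ 2.1100.
Efficiency = H/L = 2.0412/2.1100 = 96.7%.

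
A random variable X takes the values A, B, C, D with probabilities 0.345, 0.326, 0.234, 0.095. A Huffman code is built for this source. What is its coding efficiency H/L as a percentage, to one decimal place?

Entropy H = −Σ p log₂ p ≈ 1.8698 bits.
Huffman merges: 19/200+117/500→329/1000; 163/500+329/1000→131/200; 69/200+131/200→1. L = 248/125 ≈ 1.9840.
Efficiency = H/L = 1.8698/1.9840 = 94.2%.

94.2%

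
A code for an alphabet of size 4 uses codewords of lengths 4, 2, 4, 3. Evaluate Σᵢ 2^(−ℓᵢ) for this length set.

0.5

With common denominator 2^4 = 16: Σ 2^(−ℓᵢ) = 1/16 + 4/16 + 1/16 + 2/16 = 8/16 = 0.5.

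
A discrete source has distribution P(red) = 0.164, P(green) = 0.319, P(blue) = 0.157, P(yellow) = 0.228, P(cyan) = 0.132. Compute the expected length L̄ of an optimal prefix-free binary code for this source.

2.289 bits/symbol

Repeatedly combine the two least-probable nodes; the expected code length is the sum of the merged weights.
merge 33/250 + 157/1000 → 289/1000
merge 41/250 + 57/250 → 49/125
merge 289/1000 + 319/1000 → 76/125
merge 49/125 + 76/125 → 1
L = 289/1000 + 49/125 + 76/125 + 1 = 2289/1000 = 2.289 bits/symbol.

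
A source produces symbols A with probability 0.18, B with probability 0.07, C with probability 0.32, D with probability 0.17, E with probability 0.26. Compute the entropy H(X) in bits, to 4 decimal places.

2.1798 bits

H = −Σ pᵢ log₂ pᵢ.
−0.18·log₂(0.18) = 0.4453
−0.07·log₂(0.07) = 0.2686
−0.32·log₂(0.32) = 0.5260
−0.17·log₂(0.17) = 0.4346
−0.26·log₂(0.26) = 0.5053
Sum ≈ 2.1798 → 2.1798 bits.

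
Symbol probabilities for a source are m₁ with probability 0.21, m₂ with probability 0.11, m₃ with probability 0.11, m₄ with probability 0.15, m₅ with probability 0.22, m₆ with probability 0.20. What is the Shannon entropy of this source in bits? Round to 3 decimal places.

2.529 bits

H = −Σ pᵢ log₂ pᵢ.
−0.21·log₂(0.21) = 0.4728
−0.11·log₂(0.11) = 0.3503
−0.11·log₂(0.11) = 0.3503
−0.15·log₂(0.15) = 0.4105
−0.22·log₂(0.22) = 0.4806
−0.20·log₂(0.20) = 0.4644
Sum ≈ 2.5289 → 2.529 bits.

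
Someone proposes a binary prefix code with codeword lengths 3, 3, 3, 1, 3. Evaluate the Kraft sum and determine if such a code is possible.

1; yes

With common denominator 2^3 = 8: Σ 2^(−ℓᵢ) = 1/8 + 1/8 + 1/8 + 4/8 + 1/8 = 8/8 = 1.
Kraft's inequality requires Σ ≤ 1; here Σ = 1 ≤ 1, so such a prefix code exists.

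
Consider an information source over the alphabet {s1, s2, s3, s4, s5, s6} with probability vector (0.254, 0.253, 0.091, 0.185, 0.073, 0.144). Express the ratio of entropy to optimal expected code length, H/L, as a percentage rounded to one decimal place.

99.0%

Entropy H = −Σ p log₂ p ≈ 2.4471 bits.
Huffman merges: 73/1000+91/1000→41/250; 18/125+41/250→77/250; 37/200+253/1000→219/500; 127/500+77/250→281/500; 219/500+281/500→1. L = 309/125 ≈ 2.4720.
Efficiency = H/L = 2.4471/2.4720 = 99.0%.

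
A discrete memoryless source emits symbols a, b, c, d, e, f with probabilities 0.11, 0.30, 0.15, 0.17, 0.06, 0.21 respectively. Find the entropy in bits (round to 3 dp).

2.433 bits

H = −Σ pᵢ log₂ pᵢ.
−0.11·log₂(0.11) = 0.3503
−0.30·log₂(0.30) = 0.5211
−0.15·log₂(0.15) = 0.4105
−0.17·log₂(0.17) = 0.4346
−0.06·log₂(0.06) = 0.2435
−0.21·log₂(0.21) = 0.4728
Sum ≈ 2.4329 → 2.433 bits.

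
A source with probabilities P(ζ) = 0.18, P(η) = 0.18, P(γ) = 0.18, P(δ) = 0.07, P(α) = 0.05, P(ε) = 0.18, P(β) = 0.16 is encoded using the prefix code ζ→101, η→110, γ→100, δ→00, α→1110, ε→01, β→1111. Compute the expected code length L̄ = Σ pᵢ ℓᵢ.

2.96 bits/symbol

L̄ = Σ pᵢ·ℓᵢ = 0.18·3 + 0.18·3 + 0.18·3 + 0.07·2 + 0.05·4 + 0.18·2 + 0.16·4 = 2.96 bits/symbol.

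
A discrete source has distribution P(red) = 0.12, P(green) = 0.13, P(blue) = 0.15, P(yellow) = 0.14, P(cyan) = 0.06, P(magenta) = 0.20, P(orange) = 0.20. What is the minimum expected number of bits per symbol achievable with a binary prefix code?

2.78 bits/symbol

Repeatedly combine the two least-probable nodes; the expected code length is the sum of the merged weights.
merge 3/50 + 3/25 → 9/50
merge 13/100 + 7/50 → 27/100
merge 3/20 + 9/50 → 33/100
merge 1/5 + 1/5 → 2/5
merge 27/100 + 33/100 → 3/5
merge 2/5 + 3/5 → 1
L = 9/50 + 27/100 + 33/100 + 2/5 + 3/5 + 1 = 139/50 = 2.78 bits/symbol.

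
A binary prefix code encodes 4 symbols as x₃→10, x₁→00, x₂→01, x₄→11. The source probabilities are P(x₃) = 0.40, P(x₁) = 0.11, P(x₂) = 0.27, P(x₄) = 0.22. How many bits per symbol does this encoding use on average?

L̄ = Σ pᵢ·ℓᵢ = 0.40·2 + 0.11·2 + 0.27·2 + 0.22·2 = 2 bits/symbol.

2 bits/symbol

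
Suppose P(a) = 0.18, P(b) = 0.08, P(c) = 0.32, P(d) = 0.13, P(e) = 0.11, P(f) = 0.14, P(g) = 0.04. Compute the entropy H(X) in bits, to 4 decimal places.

2.5786 bits

H = −Σ pᵢ log₂ pᵢ.
−0.18·log₂(0.18) = 0.4453
−0.08·log₂(0.08) = 0.2915
−0.32·log₂(0.32) = 0.5260
−0.13·log₂(0.13) = 0.3826
−0.11·log₂(0.11) = 0.3503
−0.14·log₂(0.14) = 0.3971
−0.04·log₂(0.04) = 0.1858
Sum ≈ 2.5786 → 2.5786 bits.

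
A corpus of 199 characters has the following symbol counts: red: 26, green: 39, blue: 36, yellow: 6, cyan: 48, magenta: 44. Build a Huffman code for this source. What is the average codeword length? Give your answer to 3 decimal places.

Probabilities are the counts divided by 199.
Repeatedly combine the two least-probable nodes; the expected code length is the sum of the merged weights.
merge 6/199 + 26/199 → 32/199
merge 32/199 + 36/199 → 68/199
merge 39/199 + 44/199 → 83/199
merge 48/199 + 68/199 → 116/199
merge 83/199 + 116/199 → 1
L = 32/199 + 68/199 + 83/199 + 116/199 + 1 = 498/199 ≈ 2.503 bits/symbol.

2.503 bits/symbol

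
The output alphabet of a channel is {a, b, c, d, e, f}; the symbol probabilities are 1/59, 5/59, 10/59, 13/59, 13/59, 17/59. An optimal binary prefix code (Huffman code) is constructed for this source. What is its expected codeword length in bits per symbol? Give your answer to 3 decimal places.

Repeatedly combine the two least-probable nodes; the expected code length is the sum of the merged weights.
merge 1/59 + 5/59 → 6/59
merge 6/59 + 10/59 → 16/59
merge 13/59 + 13/59 → 26/59
merge 16/59 + 17/59 → 33/59
merge 26/59 + 33/59 → 1
L = 6/59 + 16/59 + 26/59 + 33/59 + 1 = 140/59 ≈ 2.373 bits/symbol.

2.373 bits/symbol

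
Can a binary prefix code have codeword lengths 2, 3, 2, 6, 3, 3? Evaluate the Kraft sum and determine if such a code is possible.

With common denominator 2^6 = 64: Σ 2^(−ℓᵢ) = 16/64 + 8/64 + 16/64 + 1/64 + 8/64 + 8/64 = 57/64 = 0.890625.
Kraft's inequality requires Σ ≤ 1; here Σ = 0.890625 ≤ 1, so such a prefix code exists.

0.890625; yes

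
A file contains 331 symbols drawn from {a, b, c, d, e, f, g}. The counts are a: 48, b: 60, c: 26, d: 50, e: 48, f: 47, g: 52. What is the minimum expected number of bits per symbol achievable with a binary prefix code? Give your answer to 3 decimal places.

2.819 bits/symbol

Probabilities are the counts divided by 331.
Repeatedly combine the two least-probable nodes; the expected code length is the sum of the merged weights.
merge 26/331 + 47/331 → 73/331
merge 48/331 + 48/331 → 96/331
merge 50/331 + 52/331 → 102/331
merge 60/331 + 73/331 → 133/331
merge 96/331 + 102/331 → 198/331
merge 133/331 + 198/331 → 1
L = 73/331 + 96/331 + 102/331 + 133/331 + 198/331 + 1 = 933/331 ≈ 2.819 bits/symbol.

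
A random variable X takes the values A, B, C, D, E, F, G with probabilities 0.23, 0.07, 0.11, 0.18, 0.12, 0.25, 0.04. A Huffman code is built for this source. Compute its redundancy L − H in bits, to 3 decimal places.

0.025 bits

Entropy H = −Σ p log₂ p ≈ 2.6046 bits.
Huffman merges: 1/25+7/100→11/100; 11/100+11/100→11/50; 3/25+9/50→3/10; 11/50+23/100→9/20; 1/4+3/10→11/20; 9/20+11/20→1. L = 263/100 ≈ 2.6300.
L − H = 2.6300 − 2.6046 = 0.025 bits.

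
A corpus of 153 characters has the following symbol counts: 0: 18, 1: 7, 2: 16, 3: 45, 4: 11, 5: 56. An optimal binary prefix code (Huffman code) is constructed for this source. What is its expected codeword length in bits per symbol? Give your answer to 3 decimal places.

2.314 bits/symbol

Probabilities are the counts divided by 153.
Repeatedly combine the two least-probable nodes; the expected code length is the sum of the merged weights.
merge 7/153 + 11/153 → 2/17
merge 16/153 + 2/17 → 2/9
merge 2/17 + 2/9 → 52/153
merge 5/17 + 52/153 → 97/153
merge 56/153 + 97/153 → 1
L = 2/17 + 2/9 + 52/153 + 97/153 + 1 = 118/51 ≈ 2.314 bits/symbol.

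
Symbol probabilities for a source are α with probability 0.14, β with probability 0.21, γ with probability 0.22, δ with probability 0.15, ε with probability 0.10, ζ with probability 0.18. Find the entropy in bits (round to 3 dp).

2.539 bits

H = −Σ pᵢ log₂ pᵢ.
−0.14·log₂(0.14) = 0.3971
−0.21·log₂(0.21) = 0.4728
−0.22·log₂(0.22) = 0.4806
−0.15·log₂(0.15) = 0.4105
−0.10·log₂(0.10) = 0.3322
−0.18·log₂(0.18) = 0.4453
Sum ≈ 2.5386 → 2.539 bits.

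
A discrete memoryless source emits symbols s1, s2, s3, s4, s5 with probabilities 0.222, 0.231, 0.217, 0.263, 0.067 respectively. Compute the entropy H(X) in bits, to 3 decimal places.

H = −Σ pᵢ log₂ pᵢ.
−0.222·log₂(0.222) = 0.4820
−0.231·log₂(0.231) = 0.4883
−0.217·log₂(0.217) = 0.4783
−0.263·log₂(0.263) = 0.5068
−0.067·log₂(0.067) = 0.2613
Sum ≈ 2.2167 → 2.217 bits.

2.217 bits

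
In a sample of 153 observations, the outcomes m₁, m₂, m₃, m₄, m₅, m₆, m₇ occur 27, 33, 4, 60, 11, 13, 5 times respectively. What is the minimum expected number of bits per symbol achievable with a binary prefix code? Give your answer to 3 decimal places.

2.405 bits/symbol

Probabilities are the counts divided by 153.
Repeatedly combine the two least-probable nodes; the expected code length is the sum of the merged weights.
merge 4/153 + 5/153 → 1/17
merge 1/17 + 11/153 → 20/153
merge 13/153 + 20/153 → 11/51
merge 3/17 + 11/51 → 20/51
merge 11/51 + 20/51 → 31/51
merge 20/51 + 31/51 → 1
L = 1/17 + 20/153 + 11/51 + 20/51 + 31/51 + 1 = 368/153 ≈ 2.405 bits/symbol.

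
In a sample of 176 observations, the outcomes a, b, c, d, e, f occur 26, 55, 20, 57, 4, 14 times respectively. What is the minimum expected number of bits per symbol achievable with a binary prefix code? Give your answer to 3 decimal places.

Probabilities are the counts divided by 176.
Repeatedly combine the two least-probable nodes; the expected code length is the sum of the merged weights.
merge 1/44 + 7/88 → 9/88
merge 9/88 + 5/44 → 19/88
merge 13/88 + 19/88 → 4/11
merge 5/16 + 57/176 → 7/11
merge 4/11 + 7/11 → 1
L = 9/88 + 19/88 + 4/11 + 7/11 + 1 = 51/22 ≈ 2.318 bits/symbol.

2.318 bits/symbol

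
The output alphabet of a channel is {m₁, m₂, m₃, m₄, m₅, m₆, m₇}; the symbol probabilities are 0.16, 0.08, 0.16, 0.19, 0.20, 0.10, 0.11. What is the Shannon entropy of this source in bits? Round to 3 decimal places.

H = −Σ pᵢ log₂ pᵢ.
−0.16·log₂(0.16) = 0.4230
−0.08·log₂(0.08) = 0.2915
−0.16·log₂(0.16) = 0.4230
−0.19·log₂(0.19) = 0.4552
−0.20·log₂(0.20) = 0.4644
−0.10·log₂(0.10) = 0.3322
−0.11·log₂(0.11) = 0.3503
Sum ≈ 2.7396 → 2.740 bits.

2.740 bits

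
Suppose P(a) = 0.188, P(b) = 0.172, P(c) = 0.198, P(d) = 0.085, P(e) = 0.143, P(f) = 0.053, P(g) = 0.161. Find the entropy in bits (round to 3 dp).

H = −Σ pᵢ log₂ pᵢ.
−0.188·log₂(0.188) = 0.4533
−0.172·log₂(0.172) = 0.4368
−0.198·log₂(0.198) = 0.4626
−0.085·log₂(0.085) = 0.3023
−0.143·log₂(0.143) = 0.4012
−0.053·log₂(0.053) = 0.2246
−0.161·log₂(0.161) = 0.4242
Sum ≈ 2.7051 → 2.705 bits.

2.705 bits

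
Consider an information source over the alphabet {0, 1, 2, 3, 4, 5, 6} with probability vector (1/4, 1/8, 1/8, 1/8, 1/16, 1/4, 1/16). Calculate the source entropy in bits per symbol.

Each probability is a power of 1/2, so log₂(1/p) is an integer.
H = Σ p·log₂(1/p) = 1/4·2 + 1/8·3 + 1/8·3 + 1/8·3 + 1/16·4 + 1/4·2 + 1/16·4 = 2.625 bits.

2.625 bits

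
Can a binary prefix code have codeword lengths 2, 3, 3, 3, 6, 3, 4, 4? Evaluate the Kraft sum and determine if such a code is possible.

With common denominator 2^6 = 64: Σ 2^(−ℓᵢ) = 16/64 + 8/64 + 8/64 + 8/64 + 1/64 + 8/64 + 4/64 + 4/64 = 57/64 = 0.890625.
Kraft's inequality requires Σ ≤ 1; here Σ = 0.890625 ≤ 1, so such a prefix code exists.

0.890625; yes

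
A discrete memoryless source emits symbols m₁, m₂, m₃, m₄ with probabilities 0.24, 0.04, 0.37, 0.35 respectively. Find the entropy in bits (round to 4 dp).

H = −Σ pᵢ log₂ pᵢ.
−0.24·log₂(0.24) = 0.4941
−0.04·log₂(0.04) = 0.1858
−0.37·log₂(0.37) = 0.5307
−0.35·log₂(0.35) = 0.5301
Sum ≈ 1.7407 → 1.7407 bits.

1.7407 bits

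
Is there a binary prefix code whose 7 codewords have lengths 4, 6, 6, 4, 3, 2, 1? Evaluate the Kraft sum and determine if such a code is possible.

1.03125; no

With common denominator 2^6 = 64: Σ 2^(−ℓᵢ) = 4/64 + 1/64 + 1/64 + 4/64 + 8/64 + 16/64 + 32/64 = 66/64 = 1.03125.
Kraft's inequality requires Σ ≤ 1; here Σ = 1.03125 > 1, so no such prefix code exists.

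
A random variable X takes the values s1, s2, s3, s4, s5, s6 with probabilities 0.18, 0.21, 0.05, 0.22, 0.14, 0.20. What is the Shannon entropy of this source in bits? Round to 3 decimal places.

H = −Σ pᵢ log₂ pᵢ.
−0.18·log₂(0.18) = 0.4453
−0.21·log₂(0.21) = 0.4728
−0.05·log₂(0.05) = 0.2161
−0.22·log₂(0.22) = 0.4806
−0.14·log₂(0.14) = 0.3971
−0.20·log₂(0.20) = 0.4644
Sum ≈ 2.4763 → 2.476 bits.

2.476 bits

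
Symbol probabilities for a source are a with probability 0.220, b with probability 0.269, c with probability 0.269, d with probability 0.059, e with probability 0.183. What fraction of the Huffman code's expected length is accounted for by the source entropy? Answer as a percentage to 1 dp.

97.6%

Entropy H = −Σ p log₂ p ≈ 2.1890 bits.
Huffman merges: 59/1000+183/1000→121/500; 11/50+121/500→231/500; 269/1000+269/1000→269/500; 231/500+269/500→1. L = 1121/500 ≈ 2.2420.
Efficiency = H/L = 2.1890/2.2420 = 97.6%.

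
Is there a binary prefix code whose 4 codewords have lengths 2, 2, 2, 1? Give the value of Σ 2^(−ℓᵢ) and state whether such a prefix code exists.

With common denominator 2^2 = 4: Σ 2^(−ℓᵢ) = 1/4 + 1/4 + 1/4 + 2/4 = 5/4 = 1.25.
Kraft's inequality requires Σ ≤ 1; here Σ = 1.25 > 1, so no such prefix code exists.

1.25; no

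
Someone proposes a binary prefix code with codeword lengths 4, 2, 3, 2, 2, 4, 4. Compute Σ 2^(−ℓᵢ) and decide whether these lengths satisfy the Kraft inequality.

1.0625; no

With common denominator 2^4 = 16: Σ 2^(−ℓᵢ) = 1/16 + 4/16 + 2/16 + 4/16 + 4/16 + 1/16 + 1/16 = 17/16 = 1.0625.
Kraft's inequality requires Σ ≤ 1; here Σ = 1.0625 > 1, so no such prefix code exists.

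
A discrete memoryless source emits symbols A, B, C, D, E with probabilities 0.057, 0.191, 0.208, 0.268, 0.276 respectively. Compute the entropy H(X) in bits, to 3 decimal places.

H = −Σ pᵢ log₂ pᵢ.
−0.057·log₂(0.057) = 0.2356
−0.191·log₂(0.191) = 0.4562
−0.208·log₂(0.208) = 0.4712
−0.268·log₂(0.268) = 0.5091
−0.276·log₂(0.276) = 0.5126
Sum ≈ 2.1847 → 2.185 bits.

2.185 bits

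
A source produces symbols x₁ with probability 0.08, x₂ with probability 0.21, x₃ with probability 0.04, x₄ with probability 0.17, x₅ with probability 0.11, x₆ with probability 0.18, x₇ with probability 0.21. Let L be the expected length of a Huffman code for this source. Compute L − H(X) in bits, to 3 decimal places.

Entropy H = −Σ p log₂ p ≈ 2.6531 bits.
Huffman merges: 1/25+2/25→3/25; 11/100+3/25→23/100; 17/100+9/50→7/20; 21/100+21/100→21/50; 23/100+7/20→29/50; 21/50+29/50→1. L = 27/10 ≈ 2.7000.
L − H = 2.7000 − 2.6531 = 0.047 bits.

0.047 bits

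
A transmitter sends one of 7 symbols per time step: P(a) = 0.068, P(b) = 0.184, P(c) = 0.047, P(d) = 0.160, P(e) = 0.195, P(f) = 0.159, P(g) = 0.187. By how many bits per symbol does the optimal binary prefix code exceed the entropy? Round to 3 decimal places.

0.056 bits

Entropy H = −Σ p log₂ p ≈ 2.6775 bits.
Huffman merges: 47/1000+17/250→23/200; 23/200+159/1000→137/500; 4/25+23/125→43/125; 187/1000+39/200→191/500; 137/500+43/125→309/500; 191/500+309/500→1. L = 2733/1000 ≈ 2.7330.
L − H = 2.7330 − 2.6775 = 0.056 bits.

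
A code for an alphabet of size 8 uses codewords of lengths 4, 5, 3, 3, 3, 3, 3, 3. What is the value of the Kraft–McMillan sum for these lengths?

0.84375

With common denominator 2^5 = 32: Σ 2^(−ℓᵢ) = 2/32 + 1/32 + 4/32 + 4/32 + 4/32 + 4/32 + 4/32 + 4/32 = 27/32 = 0.84375.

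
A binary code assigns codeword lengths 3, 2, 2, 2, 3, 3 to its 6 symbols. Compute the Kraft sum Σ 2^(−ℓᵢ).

With common denominator 2^3 = 8: Σ 2^(−ℓᵢ) = 1/8 + 2/8 + 2/8 + 2/8 + 1/8 + 1/8 = 9/8 = 1.125.

1.125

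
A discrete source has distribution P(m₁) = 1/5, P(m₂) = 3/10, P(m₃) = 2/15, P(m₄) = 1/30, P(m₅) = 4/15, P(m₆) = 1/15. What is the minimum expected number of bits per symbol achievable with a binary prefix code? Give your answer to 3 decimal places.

2.333 bits/symbol

Repeatedly combine the two least-probable nodes; the expected code length is the sum of the merged weights.
merge 1/30 + 1/15 → 1/10
merge 1/10 + 2/15 → 7/30
merge 1/5 + 7/30 → 13/30
merge 4/15 + 3/10 → 17/30
merge 13/30 + 17/30 → 1
L = 1/10 + 7/30 + 13/30 + 17/30 + 1 = 7/3 ≈ 2.333 bits/symbol.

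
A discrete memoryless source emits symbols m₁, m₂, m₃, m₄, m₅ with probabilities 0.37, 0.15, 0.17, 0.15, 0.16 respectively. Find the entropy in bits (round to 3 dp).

2.209 bits

H = −Σ pᵢ log₂ pᵢ.
−0.37·log₂(0.37) = 0.5307
−0.15·log₂(0.15) = 0.4105
−0.17·log₂(0.17) = 0.4346
−0.15·log₂(0.15) = 0.4105
−0.16·log₂(0.16) = 0.4230
Sum ≈ 2.2094 → 2.209 bits.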